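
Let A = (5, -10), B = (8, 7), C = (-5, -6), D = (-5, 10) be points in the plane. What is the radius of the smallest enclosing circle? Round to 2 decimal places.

The farthest pair is A–D with squared distance 500. The circle on this segment as diameter has centre (0, 0) and r² = 500/4 = 125.
Check B: distance² to centre = 113 ≤ 125, so it lies inside.
All remaining points lie in this disk, and no smaller disk contains both endpoints, so this is the minimum enclosing circle.
r = √125 ≈ 11.18.

11.18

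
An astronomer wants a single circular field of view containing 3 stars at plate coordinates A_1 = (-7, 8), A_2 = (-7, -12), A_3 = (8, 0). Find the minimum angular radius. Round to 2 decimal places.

Side lengths²: A_1A_2² = 400, A_1A_3² = 289, A_2A_3² = 369.
Since A_1A_2² = 400 < 369 + 289 = 658, the triangle is acute, so the smallest enclosing circle is the circumcircle.
Circumcentre = (-2.7, -2), r² = 118.49.
r = √(118.49) ≈ 10.89.

10.89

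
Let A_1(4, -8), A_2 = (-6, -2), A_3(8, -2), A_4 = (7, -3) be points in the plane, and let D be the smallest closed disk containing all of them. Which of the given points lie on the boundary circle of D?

A_2, A_3

The farthest pair is A_2–A_3 with squared distance 196. The circle on this segment as diameter has centre (1, -2) and r² = 196/4 = 49.
Check A_1: distance² to centre = 45 ≤ 49, so it lies inside.
All remaining points lie in this disk, and no smaller disk contains both endpoints, so this is the minimum enclosing circle.
The points at distance exactly r from the centre are A_2, A_3 — 2 points.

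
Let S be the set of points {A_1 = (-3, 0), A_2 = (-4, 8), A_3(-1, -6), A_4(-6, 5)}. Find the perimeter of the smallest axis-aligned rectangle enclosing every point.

38

Width = max x − min x = -1 − (-6) = 5.
Height = max y − min y = 8 − (-6) = 14.
Perimeter = 2(5 + 14) = 38.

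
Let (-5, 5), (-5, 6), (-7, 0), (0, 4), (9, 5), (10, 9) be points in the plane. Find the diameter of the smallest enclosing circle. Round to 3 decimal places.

A smallest enclosing disk is always determined by at most three of the input points on its boundary.
The farthest pair is (-7, 0)–(10, 9) with squared distance 370. The circle on this segment as diameter has centre (1.5, 4.5) and r² = 370/4 = 92.5.
Check (-5, 5): distance² to centre = 42.5 ≤ 92.5, so it lies inside.
All remaining points lie in this disk, and no smaller disk contains both endpoints, so this is the minimum enclosing circle.
Diameter = 2r = 2√(92.5) ≈ 19.235.

19.235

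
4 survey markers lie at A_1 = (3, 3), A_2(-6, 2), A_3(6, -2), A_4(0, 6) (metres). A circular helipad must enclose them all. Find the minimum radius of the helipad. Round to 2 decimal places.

6.32

By Welzl's lemma the MEC is supported by two points (diametrically opposite) or three points (on a circumcircle).
The farthest pair is A_2–A_3 with squared distance 160. The circle on this segment as diameter has centre (0, 0) and r² = 160/4 = 40.
Check A_1: distance² to centre = 18 ≤ 40, so it lies inside.
All remaining points lie in this disk, and no smaller disk contains both endpoints, so this is the minimum enclosing circle.
r = √40 ≈ 6.32.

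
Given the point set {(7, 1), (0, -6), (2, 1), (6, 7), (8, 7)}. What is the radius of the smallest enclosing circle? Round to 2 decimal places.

7.63

By Welzl's lemma the MEC is supported by two points (diametrically opposite) or three points (on a circumcircle).
The farthest pair is (0, -6)–(8, 7) with squared distance 233. The circle on this segment as diameter has centre (4, 0.5) and r² = 233/4 = 58.25.
Check (7, 1): distance² to centre = 9.25 ≤ 58.25, so it lies inside.
All remaining points lie in this disk, and no smaller disk contains both endpoints, so this is the minimum enclosing circle.
r = √(58.25) ≈ 7.63.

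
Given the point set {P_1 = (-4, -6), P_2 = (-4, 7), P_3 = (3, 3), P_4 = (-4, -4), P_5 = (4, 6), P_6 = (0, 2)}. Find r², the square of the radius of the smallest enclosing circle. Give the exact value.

52.8125

A smallest enclosing disk is always determined by at most three of the input points on its boundary.
The minimum enclosing circle is determined by three boundary points: P_1, P_2, P_5.
Their circumcentre is (-0.75, 0.5) with r² = 52.8125.
The farthest remaining point P_4 is at distance² 30.8125 ≤ 52.8125.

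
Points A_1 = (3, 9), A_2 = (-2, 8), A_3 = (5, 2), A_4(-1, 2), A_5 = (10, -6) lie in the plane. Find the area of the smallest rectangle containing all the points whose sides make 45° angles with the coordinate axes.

In coordinates u = x + y, v = x − y the rectangle is axis-aligned; the map (x,y)→(u,v) scales areas by 2.
u-values: 12, 6, 7, 1, 4; range = 12 − 1 = 11.
v-values: -6, -10, 3, -3, 16; range = 16 − (-10) = 26.
Area = (11 × 26) / 2 = 143.

143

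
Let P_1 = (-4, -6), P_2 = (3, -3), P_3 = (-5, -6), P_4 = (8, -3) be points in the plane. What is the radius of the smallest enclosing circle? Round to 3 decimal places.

By Welzl's lemma the MEC is supported by two points (diametrically opposite) or three points (on a circumcircle).
The farthest pair is P_3–P_4 with squared distance 178. The circle on this segment as diameter has centre (1.5, -4.5) and r² = 178/4 = 44.5.
Check P_1: distance² to centre = 32.5 ≤ 44.5, so it lies inside.
All remaining points lie in this disk, and no smaller disk contains both endpoints, so this is the minimum enclosing circle.
r = √(44.5) ≈ 6.671.

6.671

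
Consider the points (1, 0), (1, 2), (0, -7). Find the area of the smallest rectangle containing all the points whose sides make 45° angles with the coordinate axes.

40

In coordinates u = x + y, v = x − y the rectangle is axis-aligned; the map (x,y)→(u,v) scales areas by 2.
u-values: 1, 3, -7; range = 3 − (-7) = 10.
v-values: 1, -1, 7; range = 7 − (-1) = 8.
Area = (10 × 8) / 2 = 40.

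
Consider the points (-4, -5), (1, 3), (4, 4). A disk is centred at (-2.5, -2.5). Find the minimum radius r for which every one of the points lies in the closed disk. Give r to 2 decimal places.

9.19

The required radius is the distance from (-2.5, -2.5) to the farthest point.
Squared distances: 8.5, 42.5, 84.5.
Maximum is 84.5, attained at (4, 4).
r = √(84.5) ≈ 9.19.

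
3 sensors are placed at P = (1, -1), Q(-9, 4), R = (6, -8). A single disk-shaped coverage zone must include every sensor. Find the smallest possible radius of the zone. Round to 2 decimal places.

9.60

Side lengths²: PQ² = 125, PR² = 74, QR² = 369.
Since QR² = 369 ≥ 125 + 74 = 199, the angle opposite QR is not acute, so the smallest enclosing circle has QR as diameter.
Centre = midpoint of QR = (-1.5, -2), r² = 369/4 = 92.25.
r = √(92.25) ≈ 9.60.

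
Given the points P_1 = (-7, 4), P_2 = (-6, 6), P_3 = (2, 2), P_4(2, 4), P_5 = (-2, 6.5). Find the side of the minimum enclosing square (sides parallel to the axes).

9

The bounding box has width 9 and height 4.5.
An axis-aligned square enclosing the set must have side ≥ max(width, height).
So the minimum side is max(9, 4.5) = 9.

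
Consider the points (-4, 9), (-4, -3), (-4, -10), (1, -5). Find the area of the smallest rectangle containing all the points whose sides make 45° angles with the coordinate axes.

180.5

In coordinates u = x + y, v = x − y the rectangle is axis-aligned; the map (x,y)→(u,v) scales areas by 2.
u-values: 5, -7, -14, -4; range = 5 − (-14) = 19.
v-values: -13, -1, 6, 6; range = 6 − (-13) = 19.
Area = (19 × 19) / 2 = 180.5.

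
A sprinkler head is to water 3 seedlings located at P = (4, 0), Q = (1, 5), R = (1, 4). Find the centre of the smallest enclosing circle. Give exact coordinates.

(2.5, 2.5)

Side lengths²: PQ² = 34, PR² = 25, QR² = 1.
Since PQ² = 34 ≥ 25 + 1 = 26, the angle opposite PQ is not acute, so the smallest enclosing circle has PQ as diameter.
Centre = midpoint of PQ = (2.5, 2.5), r² = 34/4 = 8.5.
Centre = (2.5, 2.5).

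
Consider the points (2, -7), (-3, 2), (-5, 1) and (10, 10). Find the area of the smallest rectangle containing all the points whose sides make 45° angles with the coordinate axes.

187.5

In coordinates u = x + y, v = x − y the rectangle is axis-aligned; the map (x,y)→(u,v) scales areas by 2.
u-values: -5, -1, -4, 20; range = 20 − (-5) = 25.
v-values: 9, -5, -6, 0; range = 9 − (-6) = 15.
Area = (25 × 15) / 2 = 187.5.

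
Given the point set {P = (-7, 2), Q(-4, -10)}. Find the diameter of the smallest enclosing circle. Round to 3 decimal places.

12.369

The smallest circle enclosing two points has them as diameter endpoints.
Centre = midpoint = (-5.5, -4); r² = |PQ|²/4 = 153/4 = 38.25.
Diameter = 2r = 2√(38.25) ≈ 12.369.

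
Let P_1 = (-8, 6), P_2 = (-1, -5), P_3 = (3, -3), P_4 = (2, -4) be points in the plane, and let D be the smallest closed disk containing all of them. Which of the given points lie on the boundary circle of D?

P_1, P_3, P_4

The minimum enclosing circle of a finite set is fixed by two of the points (as a diameter) or three (as a circumcircle).
The farthest pair is P_1–P_3 with squared distance 202. The circle on this segment as diameter has centre (-2.5, 1.5) and r² = 202/4 = 50.5.
Check P_2: distance² to centre = 44.5 ≤ 50.5, so it lies inside.
All remaining points lie in this disk, and no smaller disk contains both endpoints, so this is the minimum enclosing circle.
The points at distance exactly r from the centre are P_1, P_3, P_4 — 3 points.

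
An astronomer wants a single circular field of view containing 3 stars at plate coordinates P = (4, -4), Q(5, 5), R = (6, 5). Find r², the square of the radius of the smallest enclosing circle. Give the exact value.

Side lengths²: PQ² = 82, PR² = 85, QR² = 1.
Since PR² = 85 ≥ 82 + 1 = 83, the angle opposite PR is not acute, so the smallest enclosing circle has PR as diameter.
Centre = midpoint of PR = (5, 0.5), r² = 85/4 = 21.25.

21.25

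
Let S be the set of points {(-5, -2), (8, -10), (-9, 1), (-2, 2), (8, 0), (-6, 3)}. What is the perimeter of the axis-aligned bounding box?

Width = max x − min x = 8 − (-9) = 17.
Height = max y − min y = 3 − (-10) = 13.
Perimeter = 2(17 + 13) = 60.

60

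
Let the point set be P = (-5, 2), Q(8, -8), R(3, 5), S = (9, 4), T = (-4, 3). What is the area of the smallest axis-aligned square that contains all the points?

The bounding box has width 14 and height 13.
An axis-aligned square enclosing the set must have side ≥ max(width, height).
So the minimum side is max(14, 13) = 14.
Area = 14² = 196.

196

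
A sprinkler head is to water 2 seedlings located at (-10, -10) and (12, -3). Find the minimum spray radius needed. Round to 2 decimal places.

11.54

The smallest circle enclosing two points has them as diameter endpoints.
Centre = midpoint = (1, -6.5); r² = |(-10, -10)−(12, -3)|²/4 = 533/4 = 133.25.
r = √(133.25) ≈ 11.54.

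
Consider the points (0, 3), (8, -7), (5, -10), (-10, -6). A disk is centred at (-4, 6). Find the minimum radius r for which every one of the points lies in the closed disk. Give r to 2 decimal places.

18.36

The required radius is the distance from (-4, 6) to the farthest point.
Squared distances: 25, 313, 337, 180.
Maximum is 337, attained at (5, -10).
r = √337 ≈ 18.36.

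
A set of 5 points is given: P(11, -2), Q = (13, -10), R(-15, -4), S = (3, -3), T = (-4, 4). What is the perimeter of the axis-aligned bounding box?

Width = max x − min x = 13 − (-15) = 28.
Height = max y − min y = 4 − (-10) = 14.
Perimeter = 2(28 + 14) = 84.

84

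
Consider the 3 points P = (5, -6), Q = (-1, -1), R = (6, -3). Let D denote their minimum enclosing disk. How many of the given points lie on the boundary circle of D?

3

Side lengths²: PQ² = 61, PR² = 10, QR² = 53.
Since PQ² = 61 < 53 + 10 = 63, the triangle is acute, so the smallest enclosing circle is the circumcircle.
Circumcentre = (97/46, -155/46), r² = 16165/1058.
The points at distance exactly r from the centre are P, Q, R — 3 points.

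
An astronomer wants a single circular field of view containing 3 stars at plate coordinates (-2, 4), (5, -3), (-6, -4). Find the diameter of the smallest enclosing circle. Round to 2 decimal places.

Call the three points A, B, C in the order given.
Side lengths²: AB² = 98, AC² = 80, BC² = 122.
Since BC² = 122 < 98 + 80 = 178, the triangle is acute, so the smallest enclosing circle is the circumcircle.
Circumcentre = (-2/3, -5/3), r² = 305/9.
Diameter = 2r = 2√(305/9) ≈ 11.64.

11.64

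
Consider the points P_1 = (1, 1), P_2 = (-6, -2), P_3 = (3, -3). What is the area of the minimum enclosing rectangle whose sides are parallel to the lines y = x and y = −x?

In coordinates u = x + y, v = x − y the rectangle is axis-aligned; the map (x,y)→(u,v) scales areas by 2.
u-values: 2, -8, 0; range = 2 − (-8) = 10.
v-values: 0, -4, 6; range = 6 − (-4) = 10.
Area = (10 × 10) / 2 = 50.

50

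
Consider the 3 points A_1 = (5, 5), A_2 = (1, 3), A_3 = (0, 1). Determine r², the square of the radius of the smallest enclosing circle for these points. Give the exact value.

Side lengths²: A_1A_2² = 20, A_1A_3² = 41, A_2A_3² = 5.
Since A_1A_3² = 41 ≥ 20 + 5 = 25, the angle opposite A_1A_3 is not acute, so the smallest enclosing circle has A_1A_3 as diameter.
Centre = midpoint of A_1A_3 = (2.5, 3), r² = 41/4 = 10.25.

10.25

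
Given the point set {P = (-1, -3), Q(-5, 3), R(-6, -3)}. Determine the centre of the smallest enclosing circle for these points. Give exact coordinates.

Side lengths²: PQ² = 52, PR² = 25, QR² = 37.
Since PQ² = 52 < 37 + 25 = 62, the triangle is acute, so the smallest enclosing circle is the circumcircle.
Circumcentre = (-3.5, -1/3), r² = 481/36.
Centre = (-3.5, -1/3).

(-3.5, -1/3)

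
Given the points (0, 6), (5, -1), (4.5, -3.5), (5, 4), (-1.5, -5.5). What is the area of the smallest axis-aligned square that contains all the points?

132.25

The bounding box has width 6.5 and height 11.5.
An axis-aligned square enclosing the set must have side ≥ max(width, height).
So the minimum side is max(6.5, 11.5) = 11.5.
Area = 11.5² = 132.25.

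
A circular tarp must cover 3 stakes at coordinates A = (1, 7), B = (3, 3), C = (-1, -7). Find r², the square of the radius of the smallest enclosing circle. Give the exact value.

Side lengths²: AB² = 20, AC² = 200, BC² = 116.
Since AC² = 200 ≥ 116 + 20 = 136, the angle opposite AC is not acute, so the smallest enclosing circle has AC as diameter.
Centre = midpoint of AC = (0, 0), r² = 200/4 = 50.

50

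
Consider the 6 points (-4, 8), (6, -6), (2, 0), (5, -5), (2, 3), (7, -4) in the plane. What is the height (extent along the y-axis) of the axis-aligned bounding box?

max y = 8, min y = -6, so height = 14.

14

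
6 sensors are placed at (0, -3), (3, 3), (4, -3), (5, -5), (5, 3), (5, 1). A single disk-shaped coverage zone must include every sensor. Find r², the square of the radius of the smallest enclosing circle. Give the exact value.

17.69

By Welzl's lemma the MEC is supported by two points (diametrically opposite) or three points (on a circumcircle).
The minimum enclosing circle is determined by three boundary points: (0, -3), (5, -5), (5, 3).
Their circumcentre is (3.7, -1) with r² = 17.69.
The farthest remaining point (3, 3) is at distance² 16.49 ≤ 17.69.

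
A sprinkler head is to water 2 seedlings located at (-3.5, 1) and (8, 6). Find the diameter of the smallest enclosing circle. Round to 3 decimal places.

12.540

The smallest circle enclosing two points has them as diameter endpoints.
Centre = midpoint = (2.25, 3.5); r² = |(-3.5, 1)−(8, 6)|²/4 = 157.25/4 = 39.3125.
Diameter = 2r = 2√(39.3125) ≈ 12.540.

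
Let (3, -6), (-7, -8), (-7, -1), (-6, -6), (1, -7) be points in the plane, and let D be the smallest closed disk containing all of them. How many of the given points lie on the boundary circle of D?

3

By Welzl's lemma the MEC is supported by two points (diametrically opposite) or three points (on a circumcircle).
The minimum enclosing circle is determined by three boundary points: (3, -6), (-7, -8), (-7, -1).
Their circumcentre is (-2.5, -4.5) with r² = 32.5.
The farthest remaining point (1, -7) is at distance² 18.5 ≤ 32.5.
The points at distance exactly r from the centre are (3, -6), (-7, -8), (-7, -1) — 3 points.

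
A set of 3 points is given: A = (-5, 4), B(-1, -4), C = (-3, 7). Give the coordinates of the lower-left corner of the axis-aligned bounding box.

x-range [-5, -1], y-range [-4, 7].
The lower-left corner is (-5, -4).

(-5, -4)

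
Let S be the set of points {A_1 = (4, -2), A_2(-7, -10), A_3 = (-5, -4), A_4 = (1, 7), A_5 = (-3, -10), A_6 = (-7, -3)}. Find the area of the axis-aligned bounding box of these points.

187

x ranges over [-7, 4], width 11.
y ranges over [-10, 7], height 17.
Area = 11 × 17 = 187.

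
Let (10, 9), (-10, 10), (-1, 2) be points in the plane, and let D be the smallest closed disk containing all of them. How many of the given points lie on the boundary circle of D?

2

Call the three points A, B, C in the order given.
Side lengths²: AB² = 401, AC² = 170, BC² = 145.
Since AB² = 401 ≥ 170 + 145 = 315, the angle opposite AB is not acute, so the smallest enclosing circle has AB as diameter.
Centre = midpoint of AB = (0, 9.5), r² = 401/4 = 100.25.
The points at distance exactly r from the centre are (10, 9), (-10, 10) — 2 points.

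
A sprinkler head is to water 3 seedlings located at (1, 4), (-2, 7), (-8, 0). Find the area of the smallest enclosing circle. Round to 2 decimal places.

Call the three points A, B, C in the order given.
Side lengths²: AB² = 18, AC² = 97, BC² = 85.
Since AC² = 97 < 85 + 18 = 103, the triangle is acute, so the smallest enclosing circle is the circumcircle.
Circumcentre = (-95/26, 61/26), r² = 8245/338.
Area = π·r² = π·8245/338 ≈ 76.63.

76.63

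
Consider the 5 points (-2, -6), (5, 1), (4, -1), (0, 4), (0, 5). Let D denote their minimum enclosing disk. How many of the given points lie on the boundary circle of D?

3

A smallest enclosing disk is always determined by at most three of the input points on its boundary.
The minimum enclosing circle is determined by three boundary points: (-2, -6), (5, 1), (0, 5).
Their circumcentre is (-7/18, -11/18) with r² = 5125/162.
The farthest remaining point (0, 4) is at distance² 3469/162 ≤ 5125/162.
The points at distance exactly r from the centre are (-2, -6), (5, 1), (0, 5) — 3 points.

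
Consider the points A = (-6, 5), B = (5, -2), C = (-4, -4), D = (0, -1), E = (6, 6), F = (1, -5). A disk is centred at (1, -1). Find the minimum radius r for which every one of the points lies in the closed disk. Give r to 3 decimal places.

The required radius is the distance from (1, -1) to the farthest point.
Squared distances: 85, 17, 34, 1, 74, 16.
Maximum is 85, attained at A.
r = √85 ≈ 9.220.

9.220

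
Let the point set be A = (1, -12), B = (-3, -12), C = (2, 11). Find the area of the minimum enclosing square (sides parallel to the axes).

529

The bounding box has width 5 and height 23.
An axis-aligned square enclosing the set must have side ≥ max(width, height).
So the minimum side is max(5, 23) = 23.
Area = 23² = 529.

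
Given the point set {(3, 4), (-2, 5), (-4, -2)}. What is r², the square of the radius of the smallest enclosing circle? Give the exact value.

21.25

Call the three points A, B, C in the order given.
Side lengths²: AB² = 26, AC² = 85, BC² = 53.
Since AC² = 85 ≥ 53 + 26 = 79, the angle opposite AC is not acute, so the smallest enclosing circle has AC as diameter.
Centre = midpoint of AC = (-0.5, 1), r² = 85/4 = 21.25.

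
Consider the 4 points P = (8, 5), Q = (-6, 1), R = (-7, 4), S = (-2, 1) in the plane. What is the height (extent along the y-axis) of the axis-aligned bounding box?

max y = 5, min y = 1, so height = 4.

4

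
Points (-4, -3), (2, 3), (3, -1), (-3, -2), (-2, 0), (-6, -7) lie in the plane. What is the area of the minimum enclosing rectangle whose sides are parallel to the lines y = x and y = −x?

In coordinates u = x + y, v = x − y the rectangle is axis-aligned; the map (x,y)→(u,v) scales areas by 2.
u-values: -7, 5, 2, -5, -2, -13; range = 5 − (-13) = 18.
v-values: -1, -1, 4, -1, -2, 1; range = 4 − (-2) = 6.
Area = (18 × 6) / 2 = 54.

54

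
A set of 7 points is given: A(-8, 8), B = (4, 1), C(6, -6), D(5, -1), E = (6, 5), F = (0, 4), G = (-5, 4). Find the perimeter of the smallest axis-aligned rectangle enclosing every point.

Width = max x − min x = 6 − (-8) = 14.
Height = max y − min y = 8 − (-6) = 14.
Perimeter = 2(14 + 14) = 56.

56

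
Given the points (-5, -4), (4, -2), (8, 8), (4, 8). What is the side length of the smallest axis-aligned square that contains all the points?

The bounding box has width 13 and height 12.
An axis-aligned square enclosing the set must have side ≥ max(width, height).
So the minimum side is max(13, 12) = 13.

13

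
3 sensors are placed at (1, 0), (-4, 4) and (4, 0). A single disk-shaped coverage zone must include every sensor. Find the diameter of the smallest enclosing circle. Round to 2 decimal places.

Call the three points A, B, C in the order given.
Side lengths²: AB² = 41, AC² = 9, BC² = 80.
Since BC² = 80 ≥ 41 + 9 = 50, the angle opposite BC is not acute, so the smallest enclosing circle has BC as diameter.
Centre = midpoint of BC = (0, 2), r² = 80/4 = 20.
Diameter = 2r = 2√20 ≈ 8.94.

8.94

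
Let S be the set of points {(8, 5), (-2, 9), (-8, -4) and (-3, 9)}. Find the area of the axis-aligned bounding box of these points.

x ranges over [-8, 8], width 16.
y ranges over [-4, 9], height 13.
Area = 16 × 13 = 208.

208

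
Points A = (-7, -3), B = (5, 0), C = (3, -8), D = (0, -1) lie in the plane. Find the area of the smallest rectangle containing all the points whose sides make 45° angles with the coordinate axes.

In coordinates u = x + y, v = x − y the rectangle is axis-aligned; the map (x,y)→(u,v) scales areas by 2.
u-values: -10, 5, -5, -1; range = 5 − (-10) = 15.
v-values: -4, 5, 11, 1; range = 11 − (-4) = 15.
Area = (15 × 15) / 2 = 112.5.

112.5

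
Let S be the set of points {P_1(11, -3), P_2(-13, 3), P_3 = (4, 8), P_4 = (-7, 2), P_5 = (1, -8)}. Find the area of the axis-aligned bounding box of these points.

x ranges over [-13, 11], width 24.
y ranges over [-8, 8], height 16.
Area = 24 × 16 = 384.

384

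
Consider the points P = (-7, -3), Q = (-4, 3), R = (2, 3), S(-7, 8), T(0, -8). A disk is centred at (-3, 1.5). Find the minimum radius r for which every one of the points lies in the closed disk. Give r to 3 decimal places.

9.962

The required radius is the distance from (-3, 1.5) to the farthest point.
Squared distances: 36.25, 3.25, 27.25, 58.25, 99.25.
Maximum is 99.25, attained at T.
r = √(99.25) ≈ 9.962.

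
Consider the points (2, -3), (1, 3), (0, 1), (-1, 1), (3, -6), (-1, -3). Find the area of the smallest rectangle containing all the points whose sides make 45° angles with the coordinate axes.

44

In coordinates u = x + y, v = x − y the rectangle is axis-aligned; the map (x,y)→(u,v) scales areas by 2.
u-values: -1, 4, 1, 0, -3, -4; range = 4 − (-4) = 8.
v-values: 5, -2, -1, -2, 9, 2; range = 9 − (-2) = 11.
Area = (8 × 11) / 2 = 44.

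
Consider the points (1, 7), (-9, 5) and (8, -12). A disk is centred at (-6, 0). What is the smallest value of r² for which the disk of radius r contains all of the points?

The required radius is the distance from (-6, 0) to the farthest point.
Squared distances: 98, 34, 340.
Maximum is 340, attained at (8, -12).

340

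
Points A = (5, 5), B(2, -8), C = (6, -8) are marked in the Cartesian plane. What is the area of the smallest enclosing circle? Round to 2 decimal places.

Side lengths²: AB² = 178, AC² = 170, BC² = 16.
Since AB² = 178 < 170 + 16 = 186, the triangle is acute, so the smallest enclosing circle is the circumcircle.
Circumcentre = (4, -21/13), r² = 7565/169.
Area = π·r² = π·7565/169 ≈ 140.63.

140.63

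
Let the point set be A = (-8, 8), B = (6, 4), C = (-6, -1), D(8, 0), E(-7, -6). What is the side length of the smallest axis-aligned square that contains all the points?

16

The bounding box has width 16 and height 14.
An axis-aligned square enclosing the set must have side ≥ max(width, height).
So the minimum side is max(16, 14) = 16.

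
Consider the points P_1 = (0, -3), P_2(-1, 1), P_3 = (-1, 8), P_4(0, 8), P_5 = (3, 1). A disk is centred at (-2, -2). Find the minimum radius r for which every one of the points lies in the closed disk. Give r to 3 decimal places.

10.198

The required radius is the distance from (-2, -2) to the farthest point.
Squared distances: 5, 10, 101, 104, 34.
Maximum is 104, attained at P_4.
r = √104 ≈ 10.198.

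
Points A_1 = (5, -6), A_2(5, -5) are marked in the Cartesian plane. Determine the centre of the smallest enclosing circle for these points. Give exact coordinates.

The smallest circle enclosing two points has them as diameter endpoints.
Centre = midpoint = (5, -5.5); r² = |A_1A_2|²/4 = 1/4 = 0.25.
Centre = (5, -5.5).

(5, -5.5)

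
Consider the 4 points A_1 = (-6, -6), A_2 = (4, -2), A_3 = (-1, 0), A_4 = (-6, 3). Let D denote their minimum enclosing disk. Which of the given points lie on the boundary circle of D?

By Welzl's lemma the MEC is supported by two points (diametrically opposite) or three points (on a circumcircle).
The minimum enclosing circle is determined by three boundary points: A_1, A_2, A_4.
Their circumcentre is (-2, -1.5) with r² = 36.25.
The farthest remaining point A_3 is at distance² 3.25 ≤ 36.25.
The points at distance exactly r from the centre are A_1, A_2, A_4 — 3 points.

A_1, A_2, A_4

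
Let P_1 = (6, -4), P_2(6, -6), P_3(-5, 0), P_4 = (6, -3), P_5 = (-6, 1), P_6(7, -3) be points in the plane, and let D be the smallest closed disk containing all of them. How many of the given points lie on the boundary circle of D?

3

By Welzl's lemma the MEC is supported by two points (diametrically opposite) or three points (on a circumcircle).
The minimum enclosing circle is determined by three boundary points: P_2, P_5, P_6.
Their circumcentre is (7/86, -203/86) with r² = 178525/3698.
The farthest remaining point P_1 is at distance² 139481/3698 ≤ 178525/3698.
The points at distance exactly r from the centre are P_2, P_5, P_6 — 3 points.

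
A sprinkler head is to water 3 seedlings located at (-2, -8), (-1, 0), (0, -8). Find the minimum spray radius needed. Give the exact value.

Call the three points A, B, C in the order given.
Side lengths²: AB² = 65, AC² = 4, BC² = 65.
Since BC² = 65 < 65 + 4 = 69, the triangle is acute, so the smallest enclosing circle is the circumcircle.
Circumcentre = (-1, -4.0625), r² = 16.50390625.
r = √(16.50390625) = 4.0625.

4.0625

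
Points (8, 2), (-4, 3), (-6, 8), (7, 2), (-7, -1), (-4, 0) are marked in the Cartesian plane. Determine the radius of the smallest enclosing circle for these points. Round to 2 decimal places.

By Welzl's lemma the MEC is supported by two points (diametrically opposite) or three points (on a circumcircle).
The minimum enclosing circle is determined by three boundary points: (8, 2), (-6, 8), (-7, -1).
Their circumcentre is (1/22, 61/22) with r² = 15457/242.
The farthest remaining point (7, 2) is at distance² 11849/242 ≤ 15457/242.
r = √(15457/242) ≈ 7.99.

7.99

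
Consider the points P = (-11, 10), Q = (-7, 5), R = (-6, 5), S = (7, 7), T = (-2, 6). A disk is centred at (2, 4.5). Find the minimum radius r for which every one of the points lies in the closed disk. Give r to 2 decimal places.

14.12

The required radius is the distance from (2, 4.5) to the farthest point.
Squared distances: 199.25, 81.25, 64.25, 31.25, 18.25.
Maximum is 199.25, attained at P.
r = √(199.25) ≈ 14.12.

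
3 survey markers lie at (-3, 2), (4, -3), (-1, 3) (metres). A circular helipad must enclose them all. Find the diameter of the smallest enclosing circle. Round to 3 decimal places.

Call the three points A, B, C in the order given.
Side lengths²: AB² = 74, AC² = 5, BC² = 61.
Since AB² = 74 ≥ 61 + 5 = 66, the angle opposite AB is not acute, so the smallest enclosing circle has AB as diameter.
Centre = midpoint of AB = (0.5, -0.5), r² = 74/4 = 18.5.
Diameter = 2r = 2√(18.5) ≈ 8.602.

8.602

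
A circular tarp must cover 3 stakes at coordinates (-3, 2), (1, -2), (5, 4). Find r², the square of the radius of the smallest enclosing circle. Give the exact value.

Call the three points A, B, C in the order given.
Side lengths²: AB² = 32, AC² = 68, BC² = 52.
Since AC² = 68 < 52 + 32 = 84, the triangle is acute, so the smallest enclosing circle is the circumcircle.
Circumcentre = (1.2, 2.2), r² = 17.68.

17.68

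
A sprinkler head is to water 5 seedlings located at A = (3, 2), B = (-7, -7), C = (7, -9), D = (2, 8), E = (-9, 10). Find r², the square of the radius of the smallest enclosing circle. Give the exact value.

154.25

By Welzl's lemma the MEC is supported by two points (diametrically opposite) or three points (on a circumcircle).
The farthest pair is C–E with squared distance 617. The circle on this segment as diameter has centre (-1, 0.5) and r² = 617/4 = 154.25.
Check A: distance² to centre = 18.25 ≤ 154.25, so it lies inside.
All remaining points lie in this disk, and no smaller disk contains both endpoints, so this is the minimum enclosing circle.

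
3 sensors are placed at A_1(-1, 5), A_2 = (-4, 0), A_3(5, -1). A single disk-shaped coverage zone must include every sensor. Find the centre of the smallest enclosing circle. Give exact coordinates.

Side lengths²: A_1A_2² = 34, A_1A_3² = 72, A_2A_3² = 82.
Since A_2A_3² = 82 < 72 + 34 = 106, the triangle is acute, so the smallest enclosing circle is the circumcircle.
Circumcentre = (0.625, 0.625), r² = 21.78125.
Centre = (0.625, 0.625).

(0.625, 0.625)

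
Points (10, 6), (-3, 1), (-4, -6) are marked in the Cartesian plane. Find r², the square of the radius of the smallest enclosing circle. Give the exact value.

Call the three points A, B, C in the order given.
Side lengths²: AB² = 194, AC² = 340, BC² = 50.
Since AC² = 340 ≥ 194 + 50 = 244, the angle opposite AC is not acute, so the smallest enclosing circle has AC as diameter.
Centre = midpoint of AC = (3, 0), r² = 340/4 = 85.

85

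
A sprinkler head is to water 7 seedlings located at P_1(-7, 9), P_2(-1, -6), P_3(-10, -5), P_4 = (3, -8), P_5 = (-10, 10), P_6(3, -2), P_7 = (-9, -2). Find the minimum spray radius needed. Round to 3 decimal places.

The farthest pair is P_4–P_5 with squared distance 493. The circle on this segment as diameter has centre (-3.5, 1) and r² = 493/4 = 123.25.
Check P_1: distance² to centre = 76.25 ≤ 123.25, so it lies inside.
All remaining points lie in this disk, and no smaller disk contains both endpoints, so this is the minimum enclosing circle.
r = √(123.25) ≈ 11.102.

11.102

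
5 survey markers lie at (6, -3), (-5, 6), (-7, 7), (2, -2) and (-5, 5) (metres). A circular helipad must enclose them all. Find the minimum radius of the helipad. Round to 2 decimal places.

8.20

By Welzl's lemma the MEC is supported by two points (diametrically opposite) or three points (on a circumcircle).
The farthest pair is (6, -3)–(-7, 7) with squared distance 269. The circle on this segment as diameter has centre (-0.5, 2) and r² = 269/4 = 67.25.
Check (-5, 6): distance² to centre = 36.25 ≤ 67.25, so it lies inside.
All remaining points lie in this disk, and no smaller disk contains both endpoints, so this is the minimum enclosing circle.
r = √(67.25) ≈ 8.20.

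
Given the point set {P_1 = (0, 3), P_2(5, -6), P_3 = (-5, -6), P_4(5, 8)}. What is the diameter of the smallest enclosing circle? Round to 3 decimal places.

17.205

The minimum enclosing circle of a finite set is fixed by two of the points (as a diameter) or three (as a circumcircle).
The farthest pair is P_3–P_4 with squared distance 296. The circle on this segment as diameter has centre (0, 1) and r² = 296/4 = 74.
Check P_1: distance² to centre = 4 ≤ 74, so it lies inside.
All remaining points lie in this disk, and no smaller disk contains both endpoints, so this is the minimum enclosing circle.
Diameter = 2r = 2√74 ≈ 17.205.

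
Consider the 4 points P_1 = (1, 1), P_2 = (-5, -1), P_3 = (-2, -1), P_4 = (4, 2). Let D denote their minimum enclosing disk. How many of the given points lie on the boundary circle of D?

2

A smallest enclosing disk is always determined by at most three of the input points on its boundary.
The farthest pair is P_2–P_4 with squared distance 90. The circle on this segment as diameter has centre (-0.5, 0.5) and r² = 90/4 = 22.5.
Check P_1: distance² to centre = 2.5 ≤ 22.5, so it lies inside.
All remaining points lie in this disk, and no smaller disk contains both endpoints, so this is the minimum enclosing circle.
The points at distance exactly r from the centre are P_2, P_4 — 2 points.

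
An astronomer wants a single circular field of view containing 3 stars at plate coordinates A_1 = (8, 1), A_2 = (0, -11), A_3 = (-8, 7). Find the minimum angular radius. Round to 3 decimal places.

Side lengths²: A_1A_2² = 208, A_1A_3² = 292, A_2A_3² = 388.
Since A_2A_3² = 388 < 292 + 208 = 500, the triangle is acute, so the smallest enclosing circle is the circumcircle.
Circumcentre = (-1.9, -16/15), r² = 92053/900.
r = √(92053/900) ≈ 10.113.

10.113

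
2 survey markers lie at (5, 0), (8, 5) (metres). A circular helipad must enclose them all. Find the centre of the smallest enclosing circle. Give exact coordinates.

(6.5, 2.5)

The smallest circle enclosing two points has them as diameter endpoints.
Centre = midpoint = (6.5, 2.5); r² = |(5, 0)−(8, 5)|²/4 = 34/4 = 8.5.
Centre = (6.5, 2.5).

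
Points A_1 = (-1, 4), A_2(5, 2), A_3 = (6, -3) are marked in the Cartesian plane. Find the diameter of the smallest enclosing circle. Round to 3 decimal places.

9.899

Side lengths²: A_1A_2² = 40, A_1A_3² = 98, A_2A_3² = 26.
Since A_1A_3² = 98 ≥ 40 + 26 = 66, the angle opposite A_1A_3 is not acute, so the smallest enclosing circle has A_1A_3 as diameter.
Centre = midpoint of A_1A_3 = (2.5, 0.5), r² = 98/4 = 24.5.
Diameter = 2r = 2√(24.5) ≈ 9.899.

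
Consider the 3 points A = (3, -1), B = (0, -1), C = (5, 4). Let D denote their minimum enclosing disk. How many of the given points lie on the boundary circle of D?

2

Side lengths²: AB² = 9, AC² = 29, BC² = 50.
Since BC² = 50 ≥ 29 + 9 = 38, the angle opposite BC is not acute, so the smallest enclosing circle has BC as diameter.
Centre = midpoint of BC = (2.5, 1.5), r² = 50/4 = 12.5.
The points at distance exactly r from the centre are B, C — 2 points.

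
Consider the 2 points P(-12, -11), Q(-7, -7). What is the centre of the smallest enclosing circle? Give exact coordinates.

The smallest circle enclosing two points has them as diameter endpoints.
Centre = midpoint = (-9.5, -9); r² = |PQ|²/4 = 41/4 = 10.25.
Centre = (-9.5, -9).

(-9.5, -9)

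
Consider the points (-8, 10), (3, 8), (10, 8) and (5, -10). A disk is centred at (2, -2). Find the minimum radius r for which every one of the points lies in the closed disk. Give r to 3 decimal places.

The required radius is the distance from (2, -2) to the farthest point.
Squared distances: 244, 101, 164, 73.
Maximum is 244, attained at (-8, 10).
r = √244 ≈ 15.620.

15.620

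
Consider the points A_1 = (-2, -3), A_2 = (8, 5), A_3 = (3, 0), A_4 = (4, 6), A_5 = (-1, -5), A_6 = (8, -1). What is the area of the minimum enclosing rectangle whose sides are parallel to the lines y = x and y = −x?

In coordinates u = x + y, v = x − y the rectangle is axis-aligned; the map (x,y)→(u,v) scales areas by 2.
u-values: -5, 13, 3, 10, -6, 7; range = 13 − (-6) = 19.
v-values: 1, 3, 3, -2, 4, 9; range = 9 − (-2) = 11.
Area = (19 × 11) / 2 = 104.5.

104.5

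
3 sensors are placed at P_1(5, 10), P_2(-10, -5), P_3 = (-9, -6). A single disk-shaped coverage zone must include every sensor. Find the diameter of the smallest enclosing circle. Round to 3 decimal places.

21.260

Side lengths²: P_1P_2² = 450, P_1P_3² = 452, P_2P_3² = 2.
Since P_1P_3² = 452 ≥ 450 + 2 = 452, the angle opposite P_1P_3 is not acute, so the smallest enclosing circle has P_1P_3 as diameter.
Centre = midpoint of P_1P_3 = (-2, 2), r² = 452/4 = 113.
Diameter = 2r = 2√113 ≈ 21.260.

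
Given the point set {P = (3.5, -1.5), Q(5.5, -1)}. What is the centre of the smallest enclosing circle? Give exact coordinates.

The smallest circle enclosing two points has them as diameter endpoints.
Centre = midpoint = (4.5, -1.25); r² = |PQ|²/4 = 4.25/4 = 1.0625.
Centre = (4.5, -1.25).

(4.5, -1.25)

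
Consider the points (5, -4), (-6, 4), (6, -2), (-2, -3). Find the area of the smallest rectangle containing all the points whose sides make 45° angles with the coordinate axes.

85.5

In coordinates u = x + y, v = x − y the rectangle is axis-aligned; the map (x,y)→(u,v) scales areas by 2.
u-values: 1, -2, 4, -5; range = 4 − (-5) = 9.
v-values: 9, -10, 8, 1; range = 9 − (-10) = 19.
Area = (9 × 19) / 2 = 85.5.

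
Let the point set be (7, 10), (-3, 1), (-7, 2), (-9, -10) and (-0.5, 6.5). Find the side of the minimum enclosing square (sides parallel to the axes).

The bounding box has width 16 and height 20.
An axis-aligned square enclosing the set must have side ≥ max(width, height).
So the minimum side is max(16, 20) = 20.

20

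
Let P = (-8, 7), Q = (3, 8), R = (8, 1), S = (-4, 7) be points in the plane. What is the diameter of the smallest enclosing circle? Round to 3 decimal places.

The farthest pair is P–R with squared distance 292. The circle on this segment as diameter has centre (0, 4) and r² = 292/4 = 73.
Check Q: distance² to centre = 25 ≤ 73, so it lies inside.
All remaining points lie in this disk, and no smaller disk contains both endpoints, so this is the minimum enclosing circle.
Diameter = 2r = 2√73 ≈ 17.088.

17.088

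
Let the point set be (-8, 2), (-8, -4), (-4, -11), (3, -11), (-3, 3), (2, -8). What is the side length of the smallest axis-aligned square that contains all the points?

The bounding box has width 11 and height 14.
An axis-aligned square enclosing the set must have side ≥ max(width, height).
So the minimum side is max(11, 14) = 14.

14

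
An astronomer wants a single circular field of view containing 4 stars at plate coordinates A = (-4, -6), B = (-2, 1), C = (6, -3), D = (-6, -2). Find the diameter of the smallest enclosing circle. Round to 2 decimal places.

A smallest enclosing disk is always determined by at most three of the input points on its boundary.
The farthest pair is C–D with squared distance 145. The circle on this segment as diameter has centre (0, -2.5) and r² = 145/4 = 36.25.
Check A: distance² to centre = 28.25 ≤ 36.25, so it lies inside.
All remaining points lie in this disk, and no smaller disk contains both endpoints, so this is the minimum enclosing circle.
Diameter = 2r = 2√(36.25) ≈ 12.04.

12.04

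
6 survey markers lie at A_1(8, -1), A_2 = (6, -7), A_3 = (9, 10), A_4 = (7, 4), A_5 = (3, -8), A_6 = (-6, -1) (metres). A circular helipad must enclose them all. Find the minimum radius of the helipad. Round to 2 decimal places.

9.86

The minimum enclosing circle is determined by three boundary points: A_3, A_5, A_6.
Their circumcentre is (117/34, 63/34) with r² = 56225/578.
The farthest remaining point A_2 is at distance² 49085/578 ≤ 56225/578.
r = √(56225/578) ≈ 9.86.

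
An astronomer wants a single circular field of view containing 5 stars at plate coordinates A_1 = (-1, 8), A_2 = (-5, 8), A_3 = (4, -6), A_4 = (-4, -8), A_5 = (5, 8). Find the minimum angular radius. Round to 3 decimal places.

9.197

The minimum enclosing circle is determined by three boundary points: A_2, A_4, A_5.
Their circumcentre is (0, 0.28125) with r² = 84.5791015625.
The farthest remaining point A_1 is at distance² 60.5791015625 ≤ 84.5791015625.
r = √(84.5791015625) ≈ 9.197.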